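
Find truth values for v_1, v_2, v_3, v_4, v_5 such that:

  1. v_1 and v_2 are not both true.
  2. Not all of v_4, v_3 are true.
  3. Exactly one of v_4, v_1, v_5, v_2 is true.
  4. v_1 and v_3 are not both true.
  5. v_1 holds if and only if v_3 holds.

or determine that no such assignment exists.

v_1=F, v_2=T, v_3=F, v_4=F, v_5=F

  (1) v_1=F, v_2=T — not both ✓
  (2) {v_4, v_3}: 0/2 true — not all ✓
  (3) {v_4, v_1, v_5, v_2}: 1 true — exactly one ✓
  (4) v_1=F, v_3=F — not both ✓
  (5) v_1=F, v_3=F — same ✓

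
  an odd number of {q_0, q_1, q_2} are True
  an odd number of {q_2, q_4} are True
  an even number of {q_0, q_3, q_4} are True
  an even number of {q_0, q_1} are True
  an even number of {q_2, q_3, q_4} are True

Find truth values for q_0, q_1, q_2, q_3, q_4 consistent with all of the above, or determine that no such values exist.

q_0: True, q_1: True, q_2: True, q_3: True, q_4: False

{q_0, q_1, q_2}: 3 true → odd ✓
{q_2, q_4}: 1 true → odd ✓
{q_0, q_3, q_4}: 2 true → even ✓
{q_0, q_1}: 2 true → even ✓
{q_2, q_3, q_4}: 2 true → even ✓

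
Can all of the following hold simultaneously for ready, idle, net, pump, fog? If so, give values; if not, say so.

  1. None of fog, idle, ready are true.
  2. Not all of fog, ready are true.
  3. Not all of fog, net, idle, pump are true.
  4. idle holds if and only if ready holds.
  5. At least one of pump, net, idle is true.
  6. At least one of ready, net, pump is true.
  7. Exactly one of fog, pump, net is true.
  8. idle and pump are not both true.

ready=F, idle=F, net=T, pump=F, fog=F

  (1) {fog, idle, ready}: 0 true — none ✓
  (2) {fog, ready}: 0/2 true — not all ✓
  (3) {fog, net, idle, pump}: 1/4 true — not all ✓
  (4) idle=F, ready=F — same ✓
  (5) {pump, net, idle}: 1 true — at least one ✓
  (6) {ready, net, pump}: 1 true — at least one ✓
  (7) {fog, pump, net}: 1 true — exactly one ✓
  (8) idle=F, pump=F — not both ✓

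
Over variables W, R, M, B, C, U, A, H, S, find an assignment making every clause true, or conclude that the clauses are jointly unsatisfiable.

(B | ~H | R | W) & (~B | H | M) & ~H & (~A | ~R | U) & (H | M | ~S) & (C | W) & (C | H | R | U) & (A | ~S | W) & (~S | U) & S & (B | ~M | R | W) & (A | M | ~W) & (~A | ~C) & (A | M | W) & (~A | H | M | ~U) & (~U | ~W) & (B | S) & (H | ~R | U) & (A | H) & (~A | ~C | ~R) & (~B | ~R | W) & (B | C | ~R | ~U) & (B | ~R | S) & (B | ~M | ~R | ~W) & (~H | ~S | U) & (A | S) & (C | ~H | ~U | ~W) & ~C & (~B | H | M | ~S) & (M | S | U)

Unsatisfiable — no assignment works.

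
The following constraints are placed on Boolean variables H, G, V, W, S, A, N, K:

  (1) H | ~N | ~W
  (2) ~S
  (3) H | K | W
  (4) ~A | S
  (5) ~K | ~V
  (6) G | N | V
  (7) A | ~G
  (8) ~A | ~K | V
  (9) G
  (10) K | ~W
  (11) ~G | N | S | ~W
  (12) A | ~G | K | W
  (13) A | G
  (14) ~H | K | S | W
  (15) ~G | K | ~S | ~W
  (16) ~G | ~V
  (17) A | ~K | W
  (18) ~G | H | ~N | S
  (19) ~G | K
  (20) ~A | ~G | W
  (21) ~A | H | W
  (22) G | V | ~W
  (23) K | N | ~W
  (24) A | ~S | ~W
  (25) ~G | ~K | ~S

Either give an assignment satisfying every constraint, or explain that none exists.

Unsatisfiable — no assignment works.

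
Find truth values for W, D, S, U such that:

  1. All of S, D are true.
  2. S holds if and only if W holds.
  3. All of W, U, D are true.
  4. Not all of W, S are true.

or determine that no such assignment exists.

Case W = True:
  (1) forces S = True.
  Constraint (4) is violated (W=T, S=T) — contradiction.
Case W = False:
  Constraint (3) is violated (W=F) — contradiction.
Both cases fail — unsatisfiable.

No satisfying assignment exists.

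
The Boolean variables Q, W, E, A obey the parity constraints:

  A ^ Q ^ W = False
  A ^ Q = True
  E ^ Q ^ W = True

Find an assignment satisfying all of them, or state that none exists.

Q=F; W=T; E=F; A=T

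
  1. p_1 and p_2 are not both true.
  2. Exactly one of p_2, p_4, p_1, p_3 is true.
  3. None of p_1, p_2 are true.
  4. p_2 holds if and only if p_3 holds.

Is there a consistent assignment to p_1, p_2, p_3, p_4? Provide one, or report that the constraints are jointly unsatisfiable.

p_1 = False, p_2 = False, p_3 = False, p_4 = True

  (1) p_1=F, p_2=F — not both ✓
  (2) {p_2, p_4, p_1, p_3}: 1 true — exactly one ✓
  (3) {p_1, p_2}: 0 true — none ✓
  (4) p_2=F, p_3=F — same ✓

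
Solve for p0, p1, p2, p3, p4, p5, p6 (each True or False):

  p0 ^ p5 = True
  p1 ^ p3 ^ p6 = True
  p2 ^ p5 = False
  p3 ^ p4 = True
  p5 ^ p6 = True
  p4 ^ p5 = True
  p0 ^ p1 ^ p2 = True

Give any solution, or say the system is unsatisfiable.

p0=T, p1=F, p2=F, p3=F, p4=T, p5=F, p6=T

p0 ^ p5 = T ^ F = True ✓
p1 ^ p3 ^ p6 = F ^ F ^ T = True ✓
p2 ^ p5 = F ^ F = False ✓
p3 ^ p4 = F ^ T = True ✓
p5 ^ p6 = F ^ T = True ✓
p4 ^ p5 = T ^ F = True ✓
p0 ^ p1 ^ p2 = T ^ F ^ F = True ✓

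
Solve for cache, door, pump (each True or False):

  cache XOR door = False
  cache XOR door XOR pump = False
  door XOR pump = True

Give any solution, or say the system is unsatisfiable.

cache: True; door: True; pump: False

cache XOR door = T XOR T = False ✓
cache XOR door XOR pump = T XOR T XOR F = False ✓
door XOR pump = T XOR F = True ✓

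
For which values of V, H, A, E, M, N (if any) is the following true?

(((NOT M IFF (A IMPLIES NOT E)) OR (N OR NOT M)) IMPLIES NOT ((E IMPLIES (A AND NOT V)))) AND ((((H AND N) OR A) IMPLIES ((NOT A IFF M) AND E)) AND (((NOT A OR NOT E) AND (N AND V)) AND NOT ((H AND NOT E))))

V=T; H=F; A=F; E=T; M=T; N=T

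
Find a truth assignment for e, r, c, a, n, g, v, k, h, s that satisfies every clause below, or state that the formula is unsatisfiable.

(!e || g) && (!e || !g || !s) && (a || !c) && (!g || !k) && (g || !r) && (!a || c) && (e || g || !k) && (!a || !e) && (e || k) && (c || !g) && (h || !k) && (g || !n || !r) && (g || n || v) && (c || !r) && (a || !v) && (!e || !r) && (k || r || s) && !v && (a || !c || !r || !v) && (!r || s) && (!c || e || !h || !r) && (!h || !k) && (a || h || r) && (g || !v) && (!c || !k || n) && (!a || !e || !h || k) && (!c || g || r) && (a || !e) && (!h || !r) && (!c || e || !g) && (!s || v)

UNSATISFIABLE

Case v = True:
  Clause (!v) is falsified — contradiction.
Case v = False:
  (!s || v) forces s = False.
  (!r || s) forces r = False.
  (k || r || s) forces k = True.
  (!g || !k) forces g = False.
  (!e || g) forces e = False.
  Clause (e || g || !k) is falsified — contradiction.
Both cases fail, so the formula is unsatisfiable.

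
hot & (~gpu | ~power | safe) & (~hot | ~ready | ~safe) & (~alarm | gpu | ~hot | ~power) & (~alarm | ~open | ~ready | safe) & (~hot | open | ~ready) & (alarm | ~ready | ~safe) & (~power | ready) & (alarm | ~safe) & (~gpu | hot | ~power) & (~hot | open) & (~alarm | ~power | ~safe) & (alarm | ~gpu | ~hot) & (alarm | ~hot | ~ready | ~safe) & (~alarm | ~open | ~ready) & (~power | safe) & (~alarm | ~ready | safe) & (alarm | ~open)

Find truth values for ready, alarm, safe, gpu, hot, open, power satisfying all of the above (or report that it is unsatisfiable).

Unit clause (hot) forces hot = True.
In (~hot | open) only open is left, so open = True.
In (alarm | ~open) only alarm is left, so alarm = True.
In (~alarm | ~open | ~ready) only ~ready is left, so ready = False.
In (~power | ready) only ~power is left, so power = False.
Set safe = False.
Set gpu = False.
All clauses satisfied.

ready: False; alarm: True; safe: False; gpu: False; hot: True; open: True; power: False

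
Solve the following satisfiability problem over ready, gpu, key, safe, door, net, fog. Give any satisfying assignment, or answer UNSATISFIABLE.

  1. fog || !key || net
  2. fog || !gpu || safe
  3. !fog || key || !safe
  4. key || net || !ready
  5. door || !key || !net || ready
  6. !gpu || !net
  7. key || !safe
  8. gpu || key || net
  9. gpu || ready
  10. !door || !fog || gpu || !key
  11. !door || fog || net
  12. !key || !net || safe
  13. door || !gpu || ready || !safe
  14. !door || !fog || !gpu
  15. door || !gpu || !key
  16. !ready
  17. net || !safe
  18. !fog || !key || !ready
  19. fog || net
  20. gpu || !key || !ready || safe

ready = False, gpu = True, key = False, safe = False, door = False, net = False, fog = True

Unit clause (!ready) forces ready = False.
In (gpu || ready) only gpu is left, so gpu = True.
In (!gpu || !net) only !net is left, so net = False.
In (net || !safe) only !safe is left, so safe = False.
In (fog || net) only fog is left, so fog = True.
In (!door || !fog || !gpu) only !door is left, so door = False.
In (door || !gpu || !key) only !key is left, so key = False.
All clauses satisfied.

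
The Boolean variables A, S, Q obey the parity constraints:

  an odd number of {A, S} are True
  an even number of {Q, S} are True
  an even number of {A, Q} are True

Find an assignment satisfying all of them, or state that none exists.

Adding constraints 1, 2, 3 mod 2: every variable appears an even number of times on the left, so the left side is 0.
But the right sides sum to 1 (mod 2). 0 ≠ 1 — the system is inconsistent.

UNSATISFIABLE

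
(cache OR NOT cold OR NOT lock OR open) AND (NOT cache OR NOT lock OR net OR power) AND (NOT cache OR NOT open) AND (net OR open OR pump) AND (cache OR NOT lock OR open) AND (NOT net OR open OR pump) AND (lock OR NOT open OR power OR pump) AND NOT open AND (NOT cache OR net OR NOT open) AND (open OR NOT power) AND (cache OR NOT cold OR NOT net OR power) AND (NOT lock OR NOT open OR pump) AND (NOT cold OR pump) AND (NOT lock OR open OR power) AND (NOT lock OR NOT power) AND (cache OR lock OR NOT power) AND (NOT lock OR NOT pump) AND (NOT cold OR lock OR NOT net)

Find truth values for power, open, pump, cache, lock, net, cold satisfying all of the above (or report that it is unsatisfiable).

Unit clause (NOT open) forces open = False.
In (open OR NOT power) only NOT power is left, so power = False.
In (NOT lock OR open OR power) only NOT lock is left, so lock = False.
Try pump = False:
  (net OR open OR pump) forces net = True.
  clause (NOT net OR open OR pump) is falsified — backtrack.
So pump = True.
Set cache = True.
Set net = False.
Set cold = False.
All clauses satisfied.

power: False; open: False; pump: True; cache: True; lock: False; net: False; cold: False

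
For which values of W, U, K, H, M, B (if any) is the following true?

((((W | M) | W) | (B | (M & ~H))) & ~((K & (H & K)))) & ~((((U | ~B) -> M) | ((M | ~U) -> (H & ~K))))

W=T, U=F, K=T, H=F, M=F, B=F

  (((W | M) | W) | (B | (M & ~H))) & ~((K & (H & K))) = True
    ((W | M) | W) | (B | (M & ~H)) = True
      (W | M) | W = True
        W | M = True
      B | (M & ~H) = False
        M & ~H = False
          ~H = True
    ~((K & (H & K))) = True
      K & (H & K) = False
        H & K = False
  ~((((U | ~B) -> M) | ((M | ~U) -> (H & ~K)))) = True
    ((U | ~B) -> M) | ((M | ~U) -> (H & ~K)) = False
      (U | ~B) -> M = False
        U | ~B = True
          ~B = True
      (M | ~U) -> (H & ~K) = False
        M | ~U = True
          ~U = True
        H & ~K = False
          ~K = False
Both conjuncts True, so the formula holds.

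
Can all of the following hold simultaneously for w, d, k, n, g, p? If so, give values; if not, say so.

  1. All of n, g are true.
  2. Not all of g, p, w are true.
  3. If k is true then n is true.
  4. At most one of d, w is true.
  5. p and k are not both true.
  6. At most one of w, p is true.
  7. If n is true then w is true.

w = True, d = False, k = True, n = True, g = True, p = False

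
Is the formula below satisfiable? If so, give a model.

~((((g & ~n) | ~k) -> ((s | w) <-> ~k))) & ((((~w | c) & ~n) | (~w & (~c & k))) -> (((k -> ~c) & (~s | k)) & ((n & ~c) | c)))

c = True; w = False; n = True; k = False; s = False; g = True

  ~((((g & ~n) | ~k) -> ((s | w) <-> ~k))) = True
    ((g & ~n) | ~k) -> ((s | w) <-> ~k) = False
      (g & ~n) | ~k = True
        g & ~n = False
          ~n = False
        ~k = True
      (s | w) <-> ~k = False
        s | w = False
        ~k = True
  (((~w | c) & ~n) | (~w & (~c & k))) -> (((k -> ~c) & (~s | k)) & ((n & ~c) | c)) = True
    ((~w | c) & ~n) | (~w & (~c & k)) = False
      (~w | c) & ~n = False
        ~w | c = True
          ~w = True
        ~n = False
      ~w & (~c & k) = False
        ~w = True
        ~c & k = False
          ~c = False
    ((k -> ~c) & (~s | k)) & ((n & ~c) | c) = True
      (k -> ~c) & (~s | k) = True
        k -> ~c = True
          ~c = False
        ~s | k = True
          ~s = True
      (n & ~c) | c = True
        n & ~c = False
          ~c = False
Both conjuncts True, so the formula holds.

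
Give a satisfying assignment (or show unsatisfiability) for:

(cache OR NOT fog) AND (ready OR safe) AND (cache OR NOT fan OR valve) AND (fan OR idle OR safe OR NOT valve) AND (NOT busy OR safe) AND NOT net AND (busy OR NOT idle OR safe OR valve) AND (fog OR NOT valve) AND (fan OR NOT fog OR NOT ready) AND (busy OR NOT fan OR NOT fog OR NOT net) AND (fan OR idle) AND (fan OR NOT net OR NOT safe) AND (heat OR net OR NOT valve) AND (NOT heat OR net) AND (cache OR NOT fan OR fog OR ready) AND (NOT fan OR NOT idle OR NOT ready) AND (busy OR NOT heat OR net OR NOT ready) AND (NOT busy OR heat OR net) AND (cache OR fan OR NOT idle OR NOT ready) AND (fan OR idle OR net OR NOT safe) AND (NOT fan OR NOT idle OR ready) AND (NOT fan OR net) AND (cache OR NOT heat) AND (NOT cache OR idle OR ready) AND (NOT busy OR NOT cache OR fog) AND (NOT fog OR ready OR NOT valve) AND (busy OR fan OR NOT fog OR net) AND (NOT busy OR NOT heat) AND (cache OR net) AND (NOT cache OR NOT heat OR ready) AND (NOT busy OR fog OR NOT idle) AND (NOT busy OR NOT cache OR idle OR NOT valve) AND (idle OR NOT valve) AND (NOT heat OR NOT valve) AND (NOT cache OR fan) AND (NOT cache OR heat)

No satisfying assignment exists.

Case cache = True:
  (NOT net) forces net = False.
  (NOT heat OR net) forces heat = False.
  Clause (NOT cache OR heat) is falsified — contradiction.
Case cache = False:
  (cache OR NOT fog) forces fog = False.
  (NOT net) forces net = False.
  Clause (cache OR net) is falsified — contradiction.
Both cases fail, so the formula is unsatisfiable.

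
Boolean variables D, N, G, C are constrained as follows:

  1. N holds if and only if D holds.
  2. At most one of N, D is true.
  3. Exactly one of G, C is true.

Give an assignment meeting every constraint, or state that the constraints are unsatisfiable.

D = False; N = False; G = False; C = True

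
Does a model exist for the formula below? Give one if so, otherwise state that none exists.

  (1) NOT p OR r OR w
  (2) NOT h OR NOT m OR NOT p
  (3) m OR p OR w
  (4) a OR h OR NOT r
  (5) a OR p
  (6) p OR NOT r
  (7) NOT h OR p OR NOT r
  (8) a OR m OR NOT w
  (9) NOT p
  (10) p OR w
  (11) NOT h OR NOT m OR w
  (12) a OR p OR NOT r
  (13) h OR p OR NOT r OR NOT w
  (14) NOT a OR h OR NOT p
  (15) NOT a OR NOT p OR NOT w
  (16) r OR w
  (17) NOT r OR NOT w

r = False; h = False; w = True; m = True; p = False; a = True

Unit clause (NOT p) forces p = False.
In (p OR w) only w is left, so w = True.
In (NOT r OR NOT w) only NOT r is left, so r = False.
In (a OR p) only a is left, so a = True.
Set h = False.
Set m = True.
All clauses satisfied.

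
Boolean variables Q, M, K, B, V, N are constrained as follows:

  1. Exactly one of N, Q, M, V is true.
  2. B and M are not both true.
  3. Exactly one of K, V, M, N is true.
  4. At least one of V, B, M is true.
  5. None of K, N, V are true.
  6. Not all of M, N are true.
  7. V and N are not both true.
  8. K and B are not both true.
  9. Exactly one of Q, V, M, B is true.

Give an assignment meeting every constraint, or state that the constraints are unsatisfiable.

Q = False, M = True, K = False, B = False, V = False, N = False

  (1) {N, Q, M, V}: 1 true — exactly one ✓
  (2) B=F, M=T — not both ✓
  (3) {K, V, M, N}: 1 true — exactly one ✓
  (4) {V, B, M}: 1 true — at least one ✓
  (5) {K, N, V}: 0 true — none ✓
  (6) {M, N}: 1/2 true — not all ✓
  (7) V=F, N=F — not both ✓
  (8) K=F, B=F — not both ✓
  (9) {Q, V, M, B}: 1 true — exactly one ✓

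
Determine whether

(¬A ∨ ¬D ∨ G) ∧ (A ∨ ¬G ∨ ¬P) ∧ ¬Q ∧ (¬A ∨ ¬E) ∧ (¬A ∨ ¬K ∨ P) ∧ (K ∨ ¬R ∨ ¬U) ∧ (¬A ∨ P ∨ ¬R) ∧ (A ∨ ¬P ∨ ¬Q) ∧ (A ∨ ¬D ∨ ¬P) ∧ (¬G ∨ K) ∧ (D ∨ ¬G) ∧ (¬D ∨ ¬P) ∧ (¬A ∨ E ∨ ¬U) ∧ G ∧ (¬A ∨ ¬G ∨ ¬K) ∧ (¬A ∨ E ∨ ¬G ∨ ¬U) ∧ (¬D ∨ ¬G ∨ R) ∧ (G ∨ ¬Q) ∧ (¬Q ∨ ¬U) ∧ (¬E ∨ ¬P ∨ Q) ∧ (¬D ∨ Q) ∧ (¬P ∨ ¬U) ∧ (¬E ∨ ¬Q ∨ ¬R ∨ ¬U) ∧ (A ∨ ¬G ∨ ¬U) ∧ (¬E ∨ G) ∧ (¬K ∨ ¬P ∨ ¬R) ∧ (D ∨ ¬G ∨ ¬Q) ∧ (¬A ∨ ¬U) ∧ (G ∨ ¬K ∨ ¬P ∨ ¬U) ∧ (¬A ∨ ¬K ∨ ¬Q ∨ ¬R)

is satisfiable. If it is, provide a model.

Case Q = True:
  Clause (¬Q) is falsified — contradiction.
Case Q = False:
  (G) forces G = True.
  (¬G ∨ K) forces K = True.
  (D ∨ ¬G) forces D = True.
  Clause (¬D ∨ Q) is falsified — contradiction.
Both cases fail, so the formula is unsatisfiable.

The formula is unsatisfiable.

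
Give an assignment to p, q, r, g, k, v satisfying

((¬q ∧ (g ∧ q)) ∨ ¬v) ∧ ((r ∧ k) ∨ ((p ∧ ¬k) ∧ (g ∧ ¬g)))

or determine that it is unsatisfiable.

p = False, q = True, r = True, g = True, k = True, v = False

  (¬q ∧ (g ∧ q)) ∨ ¬v = True
    ¬q ∧ (g ∧ q) = False
      ¬q = False
      g ∧ q = True
    ¬v = True
  (r ∧ k) ∨ ((p ∧ ¬k) ∧ (g ∧ ¬g)) = True
    r ∧ k = True
    (p ∧ ¬k) ∧ (g ∧ ¬g) = False
      p ∧ ¬k = False
        ¬k = False
      g ∧ ¬g = False
        ¬g = False
Both conjuncts True, so the formula holds.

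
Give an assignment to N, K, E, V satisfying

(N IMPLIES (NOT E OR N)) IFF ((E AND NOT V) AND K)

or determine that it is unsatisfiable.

N = True, K = True, E = True, V = False

  (N IMPLIES (NOT E OR N)) IFF ((E AND NOT V) AND K) = True
    N IMPLIES (NOT E OR N) = True
      NOT E OR N = True
        NOT E = False
    (E AND NOT V) AND K = True
      E AND NOT V = True
        NOT V = True
The formula evaluates to True.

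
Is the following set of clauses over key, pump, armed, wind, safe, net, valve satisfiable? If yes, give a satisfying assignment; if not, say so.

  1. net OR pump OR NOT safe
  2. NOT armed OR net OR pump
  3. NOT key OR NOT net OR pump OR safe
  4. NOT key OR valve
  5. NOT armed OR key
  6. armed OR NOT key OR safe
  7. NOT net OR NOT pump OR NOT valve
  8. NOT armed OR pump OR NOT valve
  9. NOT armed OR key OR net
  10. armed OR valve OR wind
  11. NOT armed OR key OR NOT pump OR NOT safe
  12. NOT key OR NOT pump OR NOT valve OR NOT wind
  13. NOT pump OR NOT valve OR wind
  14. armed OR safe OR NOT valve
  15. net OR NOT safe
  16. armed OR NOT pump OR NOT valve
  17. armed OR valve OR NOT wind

Set key = True.
  then (NOT key OR valve) forces valve = True.
Try pump = True:
  (NOT net OR NOT pump OR NOT valve) forces net = False.
  (NOT key OR NOT pump OR NOT valve OR NOT wind) forces wind = False.
  clause (NOT pump OR NOT valve OR wind) is falsified — backtrack.
So pump = False.
  then (NOT armed OR pump OR NOT valve) forces armed = False.
  then (armed OR safe OR NOT valve) forces safe = True.
  then (net OR NOT safe) forces net = True.
Set wind = True.
All clauses satisfied.

key = True, pump = False, armed = False, wind = True, safe = True, net = True, valve = True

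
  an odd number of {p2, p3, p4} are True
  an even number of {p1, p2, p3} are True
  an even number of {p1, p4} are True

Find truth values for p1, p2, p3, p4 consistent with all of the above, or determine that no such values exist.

No satisfying assignment exists.

Adding constraints 1, 2, 3 mod 2: every variable appears an even number of times on the left, so the left side is 0.
But the right sides sum to 1 (mod 2). 0 ≠ 1 — the system is inconsistent.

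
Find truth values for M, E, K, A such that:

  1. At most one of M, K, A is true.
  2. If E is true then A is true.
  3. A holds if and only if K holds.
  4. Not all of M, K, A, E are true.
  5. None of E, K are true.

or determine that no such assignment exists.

M=F, E=F, K=F, A=F

  (1) {M, K, A}: 0 true — at most one ✓
  (2) E=F ⇒ A: vacuous ✓
  (3) A=F, K=F — same ✓
  (4) {M, K, A, E}: 0/4 true — not all ✓
  (5) {E, K}: 0 true — none ✓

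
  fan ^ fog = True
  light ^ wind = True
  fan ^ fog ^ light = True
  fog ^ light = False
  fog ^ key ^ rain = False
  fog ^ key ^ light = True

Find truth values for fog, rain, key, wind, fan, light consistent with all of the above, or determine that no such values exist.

fog = False, rain = True, key = True, wind = True, fan = True, light = False

fan ^ fog = T ^ F = True ✓
light ^ wind = F ^ T = True ✓
fan ^ fog ^ light = T ^ F ^ F = True ✓
fog ^ light = F ^ F = False ✓
fog ^ key ^ rain = F ^ T ^ T = False ✓
fog ^ key ^ light = F ^ T ^ F = True ✓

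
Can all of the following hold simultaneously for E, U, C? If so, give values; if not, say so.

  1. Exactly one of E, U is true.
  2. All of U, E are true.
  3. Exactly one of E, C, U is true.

No satisfying assignment exists.

Case E = True:
  (1) with E=T forces U = False.
  Constraint (2) is violated (U=F) — contradiction.
Case E = False:
  Constraint (2) is violated (E=F) — contradiction.
Both cases fail — unsatisfiable.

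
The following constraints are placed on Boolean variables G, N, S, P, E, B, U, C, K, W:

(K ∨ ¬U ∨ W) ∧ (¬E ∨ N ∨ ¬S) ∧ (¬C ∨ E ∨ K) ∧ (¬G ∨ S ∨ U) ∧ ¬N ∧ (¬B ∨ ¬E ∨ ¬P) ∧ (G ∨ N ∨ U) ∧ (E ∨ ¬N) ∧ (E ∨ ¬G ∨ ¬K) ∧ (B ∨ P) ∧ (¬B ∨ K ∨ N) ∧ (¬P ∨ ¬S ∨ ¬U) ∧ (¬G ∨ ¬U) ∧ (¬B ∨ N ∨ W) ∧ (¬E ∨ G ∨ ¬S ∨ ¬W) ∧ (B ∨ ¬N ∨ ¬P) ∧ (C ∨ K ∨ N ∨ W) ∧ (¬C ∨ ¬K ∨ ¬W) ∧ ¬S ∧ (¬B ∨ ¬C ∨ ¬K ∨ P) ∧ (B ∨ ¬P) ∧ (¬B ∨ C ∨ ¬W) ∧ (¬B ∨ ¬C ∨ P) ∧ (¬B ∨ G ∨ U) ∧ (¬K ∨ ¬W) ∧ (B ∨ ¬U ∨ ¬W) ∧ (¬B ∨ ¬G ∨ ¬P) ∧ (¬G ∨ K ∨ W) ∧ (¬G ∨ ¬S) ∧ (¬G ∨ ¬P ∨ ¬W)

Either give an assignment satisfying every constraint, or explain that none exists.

Unsatisfiable — no assignment works.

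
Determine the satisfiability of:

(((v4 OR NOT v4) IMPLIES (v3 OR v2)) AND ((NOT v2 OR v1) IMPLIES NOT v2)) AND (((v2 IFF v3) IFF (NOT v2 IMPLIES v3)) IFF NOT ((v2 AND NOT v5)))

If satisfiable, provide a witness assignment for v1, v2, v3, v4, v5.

v1=F; v2=T; v3=F; v4=T; v5=F

  ((v4 OR NOT v4) IMPLIES (v3 OR v2)) AND ((NOT v2 OR v1) IMPLIES NOT v2) = True
    (v4 OR NOT v4) IMPLIES (v3 OR v2) = True
      v4 OR NOT v4 = True
        NOT v4 = False
      v3 OR v2 = True
    (NOT v2 OR v1) IMPLIES NOT v2 = True
      NOT v2 OR v1 = False
        NOT v2 = False
      NOT v2 = False
  ((v2 IFF v3) IFF (NOT v2 IMPLIES v3)) IFF NOT ((v2 AND NOT v5)) = True
    (v2 IFF v3) IFF (NOT v2 IMPLIES v3) = False
      v2 IFF v3 = False
      NOT v2 IMPLIES v3 = True
        NOT v2 = False
    NOT ((v2 AND NOT v5)) = False
      v2 AND NOT v5 = True
        NOT v5 = True
Both conjuncts True, so the formula holds.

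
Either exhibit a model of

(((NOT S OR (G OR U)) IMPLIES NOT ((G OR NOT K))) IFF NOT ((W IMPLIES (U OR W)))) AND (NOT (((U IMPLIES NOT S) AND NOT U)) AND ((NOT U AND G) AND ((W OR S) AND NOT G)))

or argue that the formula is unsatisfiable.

No satisfying assignment exists.

Case G = True: the conjunct NOT G is False.
Case G = False: the conjunct G is False.
Both cases fail — unsatisfiable.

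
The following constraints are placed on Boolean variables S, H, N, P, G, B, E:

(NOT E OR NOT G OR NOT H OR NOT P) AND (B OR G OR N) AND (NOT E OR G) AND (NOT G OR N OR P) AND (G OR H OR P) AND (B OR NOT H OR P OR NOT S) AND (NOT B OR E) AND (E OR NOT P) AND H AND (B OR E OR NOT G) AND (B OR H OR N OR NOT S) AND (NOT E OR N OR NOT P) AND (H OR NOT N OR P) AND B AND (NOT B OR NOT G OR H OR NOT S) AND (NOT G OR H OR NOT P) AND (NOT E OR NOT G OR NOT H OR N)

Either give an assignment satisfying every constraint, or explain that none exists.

Unit clause (H) forces H = True.
Unit clause (B) forces B = True.
In (NOT B OR E) only E is left, so E = True.
In (NOT E OR G) only G is left, so G = True.
In (NOT E OR NOT G OR NOT H OR N) only N is left, so N = True.
In (NOT E OR NOT G OR NOT H OR NOT P) only NOT P is left, so P = False.
Set S = False.
All clauses satisfied.

S: False; H: True; N: True; P: False; G: True; B: True; E: True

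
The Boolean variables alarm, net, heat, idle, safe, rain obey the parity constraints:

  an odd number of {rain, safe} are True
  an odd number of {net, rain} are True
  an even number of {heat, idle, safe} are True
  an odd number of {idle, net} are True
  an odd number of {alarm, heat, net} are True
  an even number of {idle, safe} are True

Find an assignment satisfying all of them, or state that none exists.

UNSATISFIABLE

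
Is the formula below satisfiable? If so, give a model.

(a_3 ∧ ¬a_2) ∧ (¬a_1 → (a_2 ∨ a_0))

a_0: True, a_1: False, a_2: False, a_3: True

  a_3 ∧ ¬a_2 = True
    ¬a_2 = True
  ¬a_1 → (a_2 ∨ a_0) = True
    ¬a_1 = True
    a_2 ∨ a_0 = True
Both conjuncts True, so the formula holds.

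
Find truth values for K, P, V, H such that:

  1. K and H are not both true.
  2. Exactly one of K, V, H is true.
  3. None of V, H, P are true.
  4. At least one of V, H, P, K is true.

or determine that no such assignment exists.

K = True; P = False; V = False; H = False

  (1) K=T, H=F — not both ✓
  (2) {K, V, H}: 1 true — exactly one ✓
  (3) {V, H, P}: 0 true — none ✓
  (4) {V, H, P, K}: 1 true — at least one ✓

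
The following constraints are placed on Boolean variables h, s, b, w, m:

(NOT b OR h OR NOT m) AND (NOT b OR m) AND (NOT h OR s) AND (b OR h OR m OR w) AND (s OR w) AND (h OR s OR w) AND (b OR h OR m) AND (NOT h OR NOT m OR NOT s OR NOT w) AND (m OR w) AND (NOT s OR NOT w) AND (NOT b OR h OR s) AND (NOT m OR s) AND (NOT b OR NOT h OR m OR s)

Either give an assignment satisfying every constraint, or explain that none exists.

Set h = True.
  then (NOT h OR s) forces s = True.
  then (NOT s OR NOT w) forces w = False.
  then (m OR w) forces m = True.
Set b = False.
All clauses satisfied.

h = True; s = True; b = False; w = False; m = True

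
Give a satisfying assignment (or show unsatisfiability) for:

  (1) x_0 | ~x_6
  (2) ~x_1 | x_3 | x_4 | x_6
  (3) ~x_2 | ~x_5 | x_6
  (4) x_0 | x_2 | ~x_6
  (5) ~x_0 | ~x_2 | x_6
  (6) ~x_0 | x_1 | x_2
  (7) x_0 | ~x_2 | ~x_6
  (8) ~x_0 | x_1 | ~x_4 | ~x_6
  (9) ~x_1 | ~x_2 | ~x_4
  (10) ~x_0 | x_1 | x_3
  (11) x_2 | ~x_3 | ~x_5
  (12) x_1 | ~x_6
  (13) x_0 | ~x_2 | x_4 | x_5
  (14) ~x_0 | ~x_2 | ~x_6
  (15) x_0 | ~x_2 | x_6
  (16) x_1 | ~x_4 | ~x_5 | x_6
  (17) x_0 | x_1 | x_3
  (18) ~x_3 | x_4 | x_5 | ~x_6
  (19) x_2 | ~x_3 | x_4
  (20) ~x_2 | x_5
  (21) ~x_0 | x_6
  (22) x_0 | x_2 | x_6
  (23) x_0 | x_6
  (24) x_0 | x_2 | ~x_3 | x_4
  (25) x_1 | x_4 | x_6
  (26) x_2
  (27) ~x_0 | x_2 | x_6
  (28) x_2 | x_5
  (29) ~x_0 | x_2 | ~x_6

Case x_2 = True:
  (~x_2 | x_5) forces x_5 = True.
  (~x_2 | ~x_5 | x_6) forces x_6 = True.
  (x_0 | ~x_6) forces x_0 = True.
  Clause (~x_0 | ~x_2 | ~x_6) is falsified — contradiction.
Case x_2 = False:
  Clause (x_2) is falsified — contradiction.
Both cases fail, so the formula is unsatisfiable.

The formula is unsatisfiable.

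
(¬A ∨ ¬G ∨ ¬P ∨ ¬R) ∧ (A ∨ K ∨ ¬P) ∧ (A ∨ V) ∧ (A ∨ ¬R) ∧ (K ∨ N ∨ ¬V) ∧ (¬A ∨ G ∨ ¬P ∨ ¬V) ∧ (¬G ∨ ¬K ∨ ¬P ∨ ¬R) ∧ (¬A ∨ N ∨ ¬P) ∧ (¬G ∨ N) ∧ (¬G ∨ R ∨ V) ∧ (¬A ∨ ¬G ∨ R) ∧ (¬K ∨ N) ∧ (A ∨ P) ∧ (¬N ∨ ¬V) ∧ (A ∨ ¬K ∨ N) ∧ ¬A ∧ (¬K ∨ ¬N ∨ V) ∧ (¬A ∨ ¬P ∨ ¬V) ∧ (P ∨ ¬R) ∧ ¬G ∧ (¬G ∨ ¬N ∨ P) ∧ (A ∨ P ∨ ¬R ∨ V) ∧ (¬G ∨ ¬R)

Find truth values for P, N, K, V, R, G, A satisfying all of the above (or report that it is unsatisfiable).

UNSATISFIABLE

Case V = True:
  (¬N ∨ ¬V) forces N = False.
  (K ∨ N ∨ ¬V) forces K = True.
  Clause (¬K ∨ N) is falsified — contradiction.
Case V = False:
  (A ∨ V) forces A = True.
  Clause (¬A) is falsified — contradiction.
Both cases fail, so the formula is unsatisfiable.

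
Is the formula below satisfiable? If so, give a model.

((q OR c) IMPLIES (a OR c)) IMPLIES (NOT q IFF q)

q=T, a=F, c=F

  ((q OR c) IMPLIES (a OR c)) IMPLIES (NOT q IFF q) = True
    (q OR c) IMPLIES (a OR c) = False
      q OR c = True
      a OR c = False
    NOT q IFF q = False
      NOT q = False
The formula evaluates to True.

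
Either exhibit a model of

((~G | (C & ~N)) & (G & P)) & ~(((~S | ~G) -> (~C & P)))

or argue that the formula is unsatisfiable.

S = False; N = False; P = True; C = True; G = True

  (~G | (C & ~N)) & (G & P) = True
    ~G | (C & ~N) = True
      ~G = False
      C & ~N = True
        ~N = True
    G & P = True
  ~(((~S | ~G) -> (~C & P))) = True
    (~S | ~G) -> (~C & P) = False
      ~S | ~G = True
        ~S = True
        ~G = False
      ~C & P = False
        ~C = False
Both conjuncts True, so the formula holds.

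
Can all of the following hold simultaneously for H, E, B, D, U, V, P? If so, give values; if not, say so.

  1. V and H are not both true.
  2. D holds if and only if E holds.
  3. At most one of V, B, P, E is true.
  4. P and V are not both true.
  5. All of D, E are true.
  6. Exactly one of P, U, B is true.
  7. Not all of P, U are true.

H = False, E = True, B = False, D = True, U = True, V = False, P = False

  (1) V=F, H=F — not both ✓
  (2) D=T, E=T — same ✓
  (3) {V, B, P, E}: 1 true — at most one ✓
  (4) P=F, V=F — not both ✓
  (5) {D, E}: all 2 true ✓
  (6) {P, U, B}: 1 true — exactly one ✓
  (7) {P, U}: 1/2 true — not all ✓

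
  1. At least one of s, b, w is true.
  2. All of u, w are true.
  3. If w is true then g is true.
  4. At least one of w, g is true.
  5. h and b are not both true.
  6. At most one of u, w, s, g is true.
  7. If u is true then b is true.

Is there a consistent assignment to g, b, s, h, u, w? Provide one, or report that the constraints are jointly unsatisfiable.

No satisfying assignment exists.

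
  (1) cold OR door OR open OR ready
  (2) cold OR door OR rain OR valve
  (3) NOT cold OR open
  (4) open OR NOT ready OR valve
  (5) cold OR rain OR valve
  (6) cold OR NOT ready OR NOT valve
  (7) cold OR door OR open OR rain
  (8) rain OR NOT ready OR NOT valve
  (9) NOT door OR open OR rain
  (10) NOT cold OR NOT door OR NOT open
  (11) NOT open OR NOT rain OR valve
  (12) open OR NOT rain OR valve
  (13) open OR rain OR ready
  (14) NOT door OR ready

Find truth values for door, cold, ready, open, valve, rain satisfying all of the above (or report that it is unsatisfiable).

Set door = False.
Set cold = True.
  then (NOT cold OR open) forces open = True.
Set ready = True.
Set valve = True.
  then (rain OR NOT ready OR NOT valve) forces rain = True.
All clauses satisfied.

door = False, cold = True, ready = True, open = True, valve = True, rain = True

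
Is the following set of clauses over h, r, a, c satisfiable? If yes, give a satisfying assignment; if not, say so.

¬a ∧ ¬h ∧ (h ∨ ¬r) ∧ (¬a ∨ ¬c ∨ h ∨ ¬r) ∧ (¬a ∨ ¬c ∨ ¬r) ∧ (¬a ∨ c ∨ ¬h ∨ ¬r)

Unit clause (¬a) forces a = False.
Unit clause (¬h) forces h = False.
In (h ∨ ¬r) only ¬r is left, so r = False.
Set c = False.
All clauses satisfied.

h=F, r=F, a=F, c=F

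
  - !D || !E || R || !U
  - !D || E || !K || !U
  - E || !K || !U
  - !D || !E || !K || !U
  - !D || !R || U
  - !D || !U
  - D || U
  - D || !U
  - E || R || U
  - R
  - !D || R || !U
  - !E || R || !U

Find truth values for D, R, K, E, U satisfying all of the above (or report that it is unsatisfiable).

Case D = True:
  (!D || !U) forces U = False.
  (!D || !R || U) forces R = False.
  Clause (R) is falsified — contradiction.
Case D = False:
  (D || U) forces U = True.
  Clause (D || !U) is falsified — contradiction.
Both cases fail, so the formula is unsatisfiable.

The formula is unsatisfiable.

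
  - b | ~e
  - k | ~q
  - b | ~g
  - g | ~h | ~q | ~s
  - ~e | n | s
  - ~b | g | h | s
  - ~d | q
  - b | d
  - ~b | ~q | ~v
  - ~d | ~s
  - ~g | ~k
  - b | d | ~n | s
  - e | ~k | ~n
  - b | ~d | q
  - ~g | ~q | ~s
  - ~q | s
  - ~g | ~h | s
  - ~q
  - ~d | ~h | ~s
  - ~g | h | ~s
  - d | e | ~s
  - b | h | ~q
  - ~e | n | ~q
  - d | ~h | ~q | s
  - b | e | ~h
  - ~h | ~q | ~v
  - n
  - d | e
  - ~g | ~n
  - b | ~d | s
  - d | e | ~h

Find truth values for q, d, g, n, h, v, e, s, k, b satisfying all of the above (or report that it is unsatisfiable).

q = False; d = False; g = False; n = True; h = True; v = False; e = True; s = False; k = False; b = True

Unit clause (~q) forces q = False.
Unit clause (n) forces n = True.
In (~g | ~n) only ~g is left, so g = False.
In (~d | q) only ~d is left, so d = False.
In (b | d) only b is left, so b = True.
In (d | e) only e is left, so e = True.
Set h = True.
Set v = False.
Set s = False.
Set k = False.
All clauses satisfied.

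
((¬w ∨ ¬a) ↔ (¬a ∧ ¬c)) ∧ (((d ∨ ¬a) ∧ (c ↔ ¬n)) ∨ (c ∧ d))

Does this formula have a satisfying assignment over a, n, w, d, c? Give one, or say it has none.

a = True, n = True, w = True, d = True, c = False

  (¬w ∨ ¬a) ↔ (¬a ∧ ¬c) = True
    ¬w ∨ ¬a = False
      ¬w = False
      ¬a = False
    ¬a ∧ ¬c = False
      ¬a = False
      ¬c = True
  ((d ∨ ¬a) ∧ (c ↔ ¬n)) ∨ (c ∧ d) = True
    (d ∨ ¬a) ∧ (c ↔ ¬n) = True
      d ∨ ¬a = True
        ¬a = False
      c ↔ ¬n = True
        ¬n = False
    c ∧ d = False
Both conjuncts True, so the formula holds.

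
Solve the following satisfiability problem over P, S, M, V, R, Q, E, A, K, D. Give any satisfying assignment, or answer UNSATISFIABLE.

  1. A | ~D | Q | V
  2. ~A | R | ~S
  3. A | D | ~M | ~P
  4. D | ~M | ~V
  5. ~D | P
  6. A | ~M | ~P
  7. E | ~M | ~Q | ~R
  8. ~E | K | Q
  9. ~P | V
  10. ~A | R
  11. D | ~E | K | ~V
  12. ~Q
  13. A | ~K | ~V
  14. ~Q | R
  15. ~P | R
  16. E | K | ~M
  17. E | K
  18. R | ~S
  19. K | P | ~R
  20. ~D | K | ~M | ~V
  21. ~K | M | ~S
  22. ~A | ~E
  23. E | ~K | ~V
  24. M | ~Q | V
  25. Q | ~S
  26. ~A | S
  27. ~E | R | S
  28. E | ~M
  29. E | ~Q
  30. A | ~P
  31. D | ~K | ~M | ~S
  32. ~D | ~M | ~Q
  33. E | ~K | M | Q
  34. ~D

Unit clause (~Q) forces Q = False.
In (Q | ~S) only ~S is left, so S = False.
In (~A | S) only ~A is left, so A = False.
In (A | ~P) only ~P is left, so P = False.
Unit clause (~D) forces D = False.
Set M = True.
  then (D | ~M | ~V) forces V = False.
  then (E | ~M) forces E = True.
  then (~E | K | Q) forces K = True.
  then (~E | R | S) forces R = True.
All clauses satisfied.

P=F, S=F, M=T, V=F, R=T, Q=F, E=T, A=F, K=T, D=F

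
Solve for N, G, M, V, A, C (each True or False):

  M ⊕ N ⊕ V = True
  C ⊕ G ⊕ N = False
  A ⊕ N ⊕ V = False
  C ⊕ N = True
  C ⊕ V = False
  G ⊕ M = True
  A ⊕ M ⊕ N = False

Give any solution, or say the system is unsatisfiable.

N=T, G=T, M=F, V=F, A=T, C=F

M ⊕ N ⊕ V = F ⊕ T ⊕ F = True ✓
C ⊕ G ⊕ N = F ⊕ T ⊕ T = False ✓
A ⊕ N ⊕ V = T ⊕ T ⊕ F = False ✓
C ⊕ N = F ⊕ T = True ✓
C ⊕ V = F ⊕ F = False ✓
G ⊕ M = T ⊕ F = True ✓
A ⊕ M ⊕ N = T ⊕ F ⊕ T = False ✓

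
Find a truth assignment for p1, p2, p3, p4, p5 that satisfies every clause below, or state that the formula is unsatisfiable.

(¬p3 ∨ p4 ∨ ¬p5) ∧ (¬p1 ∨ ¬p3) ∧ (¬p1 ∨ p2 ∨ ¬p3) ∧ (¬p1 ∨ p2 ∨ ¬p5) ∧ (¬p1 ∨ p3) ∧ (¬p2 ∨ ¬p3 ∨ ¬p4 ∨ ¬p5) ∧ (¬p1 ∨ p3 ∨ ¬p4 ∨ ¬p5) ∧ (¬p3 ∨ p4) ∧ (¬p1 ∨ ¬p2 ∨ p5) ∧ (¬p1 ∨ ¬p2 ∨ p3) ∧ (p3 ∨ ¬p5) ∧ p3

Unit clause (p3) forces p3 = True.
In (¬p1 ∨ ¬p3) only ¬p1 is left, so p1 = False.
In (¬p3 ∨ p4) only p4 is left, so p4 = True.
Set p2 = True.
  then (¬p2 ∨ ¬p3 ∨ ¬p4 ∨ ¬p5) forces p5 = False.
All clauses satisfied.

p1 = False; p2 = True; p3 = True; p4 = True; p5 = False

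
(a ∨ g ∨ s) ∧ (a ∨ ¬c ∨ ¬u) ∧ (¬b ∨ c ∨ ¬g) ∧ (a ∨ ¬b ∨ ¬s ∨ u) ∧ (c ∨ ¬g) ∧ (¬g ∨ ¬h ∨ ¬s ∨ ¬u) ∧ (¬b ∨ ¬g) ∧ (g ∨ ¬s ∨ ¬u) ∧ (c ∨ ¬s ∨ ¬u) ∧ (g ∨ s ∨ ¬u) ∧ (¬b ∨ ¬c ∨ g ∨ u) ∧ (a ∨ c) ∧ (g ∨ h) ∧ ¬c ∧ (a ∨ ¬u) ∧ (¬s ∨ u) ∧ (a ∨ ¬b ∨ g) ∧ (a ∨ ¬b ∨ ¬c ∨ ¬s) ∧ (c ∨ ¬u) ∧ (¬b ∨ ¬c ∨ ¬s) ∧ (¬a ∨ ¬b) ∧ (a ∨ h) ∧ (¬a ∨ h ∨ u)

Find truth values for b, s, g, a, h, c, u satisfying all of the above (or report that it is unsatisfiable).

b=F, s=F, g=F, a=T, h=T, c=F, u=F

Unit clause (¬c) forces c = False.
In (c ∨ ¬u) only ¬u is left, so u = False.
In (c ∨ ¬g) only ¬g is left, so g = False.
In (a ∨ c) only a is left, so a = True.
In (g ∨ h) only h is left, so h = True.
In (¬s ∨ u) only ¬s is left, so s = False.
In (¬a ∨ ¬b) only ¬b is left, so b = False.
All clauses satisfied.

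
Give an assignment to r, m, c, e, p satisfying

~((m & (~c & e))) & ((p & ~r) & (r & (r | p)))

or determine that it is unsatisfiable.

UNSATISFIABLE

Case r = True: the conjunct ~r is False.
Case r = False: the conjunct r is False.
Both cases fail — unsatisfiable.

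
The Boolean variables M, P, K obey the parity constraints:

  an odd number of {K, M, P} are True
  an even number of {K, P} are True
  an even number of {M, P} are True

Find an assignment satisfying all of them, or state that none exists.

M=T, P=T, K=T

{K, M, P}: 3 true → odd ✓
{K, P}: 2 true → even ✓
{M, P}: 2 true → even ✓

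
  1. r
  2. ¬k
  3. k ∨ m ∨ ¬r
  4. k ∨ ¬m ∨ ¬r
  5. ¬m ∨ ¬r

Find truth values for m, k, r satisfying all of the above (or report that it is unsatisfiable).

Case k = True:
  Clause (¬k) is falsified — contradiction.
Case k = False:
  (r) forces r = True.
  (k ∨ m ∨ ¬r) forces m = True.
  Clause (k ∨ ¬m ∨ ¬r) is falsified — contradiction.
Both cases fail, so the formula is unsatisfiable.

Unsatisfiable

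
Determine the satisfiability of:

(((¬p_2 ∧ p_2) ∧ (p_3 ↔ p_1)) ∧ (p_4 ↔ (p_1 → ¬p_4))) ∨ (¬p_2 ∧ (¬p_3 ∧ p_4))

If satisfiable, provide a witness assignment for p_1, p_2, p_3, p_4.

p_1: False; p_2: False; p_3: False; p_4: True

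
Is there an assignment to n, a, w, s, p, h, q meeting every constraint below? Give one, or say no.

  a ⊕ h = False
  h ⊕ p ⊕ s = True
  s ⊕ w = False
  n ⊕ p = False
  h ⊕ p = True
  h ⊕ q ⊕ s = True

n=T; a=F; w=F; s=F; p=T; h=F; q=T

a ⊕ h = F ⊕ F = False ✓
h ⊕ p ⊕ s = F ⊕ T ⊕ F = True ✓
s ⊕ w = F ⊕ F = False ✓
n ⊕ p = T ⊕ T = False ✓
h ⊕ p = F ⊕ T = True ✓
h ⊕ q ⊕ s = F ⊕ T ⊕ F = True ✓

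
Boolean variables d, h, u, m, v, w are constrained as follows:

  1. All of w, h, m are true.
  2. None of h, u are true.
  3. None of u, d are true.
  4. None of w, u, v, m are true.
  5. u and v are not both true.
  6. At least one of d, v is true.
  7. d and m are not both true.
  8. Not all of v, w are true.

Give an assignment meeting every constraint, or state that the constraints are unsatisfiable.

No satisfying assignment exists.

Case h = True:
  Constraint (2) is violated (h=T) — contradiction.
Case h = False:
  Constraint (1) is violated (h=F) — contradiction.
Both cases fail — unsatisfiable.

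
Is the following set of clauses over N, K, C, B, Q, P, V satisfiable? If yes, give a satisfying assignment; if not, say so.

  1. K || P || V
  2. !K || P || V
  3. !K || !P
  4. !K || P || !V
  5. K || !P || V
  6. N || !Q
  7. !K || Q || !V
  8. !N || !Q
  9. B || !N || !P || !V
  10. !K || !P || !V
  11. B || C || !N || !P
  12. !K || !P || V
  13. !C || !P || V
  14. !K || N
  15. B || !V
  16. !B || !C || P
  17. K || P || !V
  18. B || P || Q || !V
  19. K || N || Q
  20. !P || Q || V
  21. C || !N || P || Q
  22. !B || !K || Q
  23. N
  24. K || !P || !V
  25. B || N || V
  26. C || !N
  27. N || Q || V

Unsatisfiable — no assignment works.

Case P = True:
  (!K || !P) forces K = False.
  (K || !P || V) forces V = True.
  Clause (K || !P || !V) is falsified — contradiction.
Case P = False:
  (N) forces N = True.
  (!N || !Q) forces Q = False.
  (C || !N || P || Q) forces C = True.
  (!B || !C || P) forces B = False.
  (B || !V) forces V = False.
  (K || P || V) forces K = True.
  Clause (!K || P || V) is falsified — contradiction.
Both cases fail, so the formula is unsatisfiable.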